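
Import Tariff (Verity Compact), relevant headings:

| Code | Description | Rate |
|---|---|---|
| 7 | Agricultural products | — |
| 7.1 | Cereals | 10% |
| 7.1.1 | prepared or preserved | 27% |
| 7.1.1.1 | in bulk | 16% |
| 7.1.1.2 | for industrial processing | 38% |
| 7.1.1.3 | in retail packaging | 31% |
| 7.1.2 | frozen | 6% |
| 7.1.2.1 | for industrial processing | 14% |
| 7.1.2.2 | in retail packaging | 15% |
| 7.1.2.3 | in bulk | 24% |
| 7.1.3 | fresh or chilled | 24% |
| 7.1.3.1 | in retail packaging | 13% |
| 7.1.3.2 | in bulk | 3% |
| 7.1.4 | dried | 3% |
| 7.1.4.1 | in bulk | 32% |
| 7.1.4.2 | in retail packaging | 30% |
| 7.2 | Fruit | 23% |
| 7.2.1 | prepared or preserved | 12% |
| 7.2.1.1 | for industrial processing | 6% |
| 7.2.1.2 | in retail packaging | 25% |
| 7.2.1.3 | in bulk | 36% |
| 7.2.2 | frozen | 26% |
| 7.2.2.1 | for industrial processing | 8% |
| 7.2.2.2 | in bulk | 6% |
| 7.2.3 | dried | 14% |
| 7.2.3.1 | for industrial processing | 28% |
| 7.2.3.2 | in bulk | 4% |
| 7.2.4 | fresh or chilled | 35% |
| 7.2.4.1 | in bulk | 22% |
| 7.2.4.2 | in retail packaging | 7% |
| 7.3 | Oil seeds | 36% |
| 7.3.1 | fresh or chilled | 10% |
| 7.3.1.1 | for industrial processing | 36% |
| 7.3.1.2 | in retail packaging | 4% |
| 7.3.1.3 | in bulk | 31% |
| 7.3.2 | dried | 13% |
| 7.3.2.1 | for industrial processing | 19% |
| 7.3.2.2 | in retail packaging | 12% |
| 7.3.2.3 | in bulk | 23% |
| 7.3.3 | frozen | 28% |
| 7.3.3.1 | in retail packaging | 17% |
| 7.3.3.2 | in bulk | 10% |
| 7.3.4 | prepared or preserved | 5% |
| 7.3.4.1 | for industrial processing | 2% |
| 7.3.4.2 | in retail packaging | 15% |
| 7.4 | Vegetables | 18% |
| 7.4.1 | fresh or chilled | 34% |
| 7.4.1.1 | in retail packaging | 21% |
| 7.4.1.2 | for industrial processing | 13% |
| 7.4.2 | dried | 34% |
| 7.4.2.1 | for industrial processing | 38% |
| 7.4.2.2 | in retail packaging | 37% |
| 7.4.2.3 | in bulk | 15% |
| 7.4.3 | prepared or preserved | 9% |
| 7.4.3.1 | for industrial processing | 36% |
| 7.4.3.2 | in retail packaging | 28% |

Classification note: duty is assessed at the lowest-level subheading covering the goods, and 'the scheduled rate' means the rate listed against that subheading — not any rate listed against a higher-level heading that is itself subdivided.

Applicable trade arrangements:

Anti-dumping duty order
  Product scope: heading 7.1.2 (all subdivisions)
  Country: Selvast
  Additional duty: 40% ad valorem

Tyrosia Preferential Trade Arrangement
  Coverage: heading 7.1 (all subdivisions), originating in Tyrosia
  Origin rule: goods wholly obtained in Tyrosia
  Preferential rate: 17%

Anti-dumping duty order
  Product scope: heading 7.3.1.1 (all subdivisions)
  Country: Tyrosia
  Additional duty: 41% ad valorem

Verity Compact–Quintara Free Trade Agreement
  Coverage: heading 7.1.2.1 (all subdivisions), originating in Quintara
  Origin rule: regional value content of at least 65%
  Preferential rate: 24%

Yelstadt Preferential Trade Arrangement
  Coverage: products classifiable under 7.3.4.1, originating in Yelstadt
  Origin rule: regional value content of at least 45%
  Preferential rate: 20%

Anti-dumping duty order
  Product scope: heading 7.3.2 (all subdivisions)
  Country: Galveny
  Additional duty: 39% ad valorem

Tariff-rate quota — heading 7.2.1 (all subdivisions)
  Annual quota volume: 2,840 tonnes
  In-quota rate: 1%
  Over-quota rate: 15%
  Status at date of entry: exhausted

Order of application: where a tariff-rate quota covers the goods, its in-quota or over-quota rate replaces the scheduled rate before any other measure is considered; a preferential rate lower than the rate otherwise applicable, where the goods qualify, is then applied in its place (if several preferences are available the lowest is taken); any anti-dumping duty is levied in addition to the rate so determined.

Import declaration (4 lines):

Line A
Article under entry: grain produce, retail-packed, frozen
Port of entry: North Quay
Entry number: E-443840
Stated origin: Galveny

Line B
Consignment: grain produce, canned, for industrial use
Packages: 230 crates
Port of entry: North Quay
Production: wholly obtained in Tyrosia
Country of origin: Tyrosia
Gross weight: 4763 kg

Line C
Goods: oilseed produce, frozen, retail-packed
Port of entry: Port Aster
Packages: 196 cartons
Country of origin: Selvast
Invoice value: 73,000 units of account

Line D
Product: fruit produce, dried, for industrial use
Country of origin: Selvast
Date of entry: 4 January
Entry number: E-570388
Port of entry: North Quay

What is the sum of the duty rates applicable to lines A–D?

Line A: grain → 7.1; frozen → 7.1.2; retail-packed → 7.1.2.2. Scheduled 15%. No special measure applies. → 15%.
Line B: grain → 7.1; canned → 7.1.1; for industrial use → 7.1.1.2. Scheduled 38%. Tyrosia agreement on 7.1: wholly obtained → 17% available; preferential 17%. → 17%.
Line C: oilseed → 7.3; frozen → 7.3.3; retail-packed → 7.3.3.1. Scheduled 17%. No special measure applies. → 17%.
Line D: fruit → 7.2; dried → 7.2.3; for industrial use → 7.2.3.1. Scheduled 28%. No special measure applies. → 28%.
Sum: 15% + 17% + 17% + 28% = 77%.

77%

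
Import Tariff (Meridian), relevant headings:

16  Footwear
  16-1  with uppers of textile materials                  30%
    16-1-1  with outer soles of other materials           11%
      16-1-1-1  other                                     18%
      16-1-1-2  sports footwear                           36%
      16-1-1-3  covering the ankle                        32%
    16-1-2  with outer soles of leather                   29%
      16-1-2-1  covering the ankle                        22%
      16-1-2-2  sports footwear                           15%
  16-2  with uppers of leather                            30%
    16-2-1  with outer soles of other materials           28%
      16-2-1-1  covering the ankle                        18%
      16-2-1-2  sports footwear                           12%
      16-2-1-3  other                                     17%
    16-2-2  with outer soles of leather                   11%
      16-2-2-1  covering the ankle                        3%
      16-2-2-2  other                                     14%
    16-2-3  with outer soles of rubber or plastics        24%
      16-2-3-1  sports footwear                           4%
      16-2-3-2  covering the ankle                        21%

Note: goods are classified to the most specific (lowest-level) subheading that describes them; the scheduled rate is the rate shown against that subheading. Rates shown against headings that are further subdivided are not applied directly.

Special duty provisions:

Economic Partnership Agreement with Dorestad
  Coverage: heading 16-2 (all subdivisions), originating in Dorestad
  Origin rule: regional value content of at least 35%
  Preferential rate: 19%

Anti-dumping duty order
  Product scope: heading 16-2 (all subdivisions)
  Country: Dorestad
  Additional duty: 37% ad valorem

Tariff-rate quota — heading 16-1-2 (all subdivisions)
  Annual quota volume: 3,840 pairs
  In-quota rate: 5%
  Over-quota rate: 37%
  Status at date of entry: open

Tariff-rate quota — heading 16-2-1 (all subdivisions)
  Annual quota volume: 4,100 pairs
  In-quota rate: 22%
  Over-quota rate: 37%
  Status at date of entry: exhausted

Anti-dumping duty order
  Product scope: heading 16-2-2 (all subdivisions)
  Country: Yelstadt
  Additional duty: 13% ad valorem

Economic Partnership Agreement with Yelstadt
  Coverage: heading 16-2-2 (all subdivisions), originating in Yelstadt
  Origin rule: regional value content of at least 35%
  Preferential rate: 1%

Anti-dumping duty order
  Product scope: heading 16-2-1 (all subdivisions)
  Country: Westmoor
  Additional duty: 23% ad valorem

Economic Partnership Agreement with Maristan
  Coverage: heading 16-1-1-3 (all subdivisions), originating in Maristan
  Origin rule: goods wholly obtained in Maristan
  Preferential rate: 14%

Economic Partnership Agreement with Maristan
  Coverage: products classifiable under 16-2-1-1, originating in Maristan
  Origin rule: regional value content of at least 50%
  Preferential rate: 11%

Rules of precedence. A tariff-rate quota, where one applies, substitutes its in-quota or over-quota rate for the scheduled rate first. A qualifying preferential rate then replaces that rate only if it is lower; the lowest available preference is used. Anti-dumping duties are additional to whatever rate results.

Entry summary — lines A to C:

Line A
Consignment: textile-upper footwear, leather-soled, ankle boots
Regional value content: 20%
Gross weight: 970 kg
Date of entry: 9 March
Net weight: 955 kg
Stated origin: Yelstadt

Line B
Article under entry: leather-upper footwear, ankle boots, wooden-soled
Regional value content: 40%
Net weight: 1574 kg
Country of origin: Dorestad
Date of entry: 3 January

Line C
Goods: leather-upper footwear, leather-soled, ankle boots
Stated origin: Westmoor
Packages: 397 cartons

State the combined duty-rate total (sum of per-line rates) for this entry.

64%

Line A: textile-upper → 16-1; leather-soled → 16-1-2; ankle boots → 16-1-2-1. Scheduled 22%. quota on 16-1-2 open → in-quota 5%; Yelstadt agreement on 16-2-2: 16-1-2-1 not covered. → 5%.
Line B: leather-upper → 16-2; wooden-soled → 16-2-1; ankle boots → 16-2-1-1. Scheduled 18%. quota on 16-2-1 exhausted → over-quota 37%; Dorestad agreement on 16-2: RVC ≥ 35% → 19% available; preferential 19%; anti-dumping (Dorestad, 16-2): +37%; total 19% + 37% = 56%. → 56%.
Line C: leather-upper → 16-2; leather-soled → 16-2-2; ankle boots → 16-2-2-1. Scheduled 3%. No special measure applies. → 3%.
Sum: 5% + 56% + 3% = 64%.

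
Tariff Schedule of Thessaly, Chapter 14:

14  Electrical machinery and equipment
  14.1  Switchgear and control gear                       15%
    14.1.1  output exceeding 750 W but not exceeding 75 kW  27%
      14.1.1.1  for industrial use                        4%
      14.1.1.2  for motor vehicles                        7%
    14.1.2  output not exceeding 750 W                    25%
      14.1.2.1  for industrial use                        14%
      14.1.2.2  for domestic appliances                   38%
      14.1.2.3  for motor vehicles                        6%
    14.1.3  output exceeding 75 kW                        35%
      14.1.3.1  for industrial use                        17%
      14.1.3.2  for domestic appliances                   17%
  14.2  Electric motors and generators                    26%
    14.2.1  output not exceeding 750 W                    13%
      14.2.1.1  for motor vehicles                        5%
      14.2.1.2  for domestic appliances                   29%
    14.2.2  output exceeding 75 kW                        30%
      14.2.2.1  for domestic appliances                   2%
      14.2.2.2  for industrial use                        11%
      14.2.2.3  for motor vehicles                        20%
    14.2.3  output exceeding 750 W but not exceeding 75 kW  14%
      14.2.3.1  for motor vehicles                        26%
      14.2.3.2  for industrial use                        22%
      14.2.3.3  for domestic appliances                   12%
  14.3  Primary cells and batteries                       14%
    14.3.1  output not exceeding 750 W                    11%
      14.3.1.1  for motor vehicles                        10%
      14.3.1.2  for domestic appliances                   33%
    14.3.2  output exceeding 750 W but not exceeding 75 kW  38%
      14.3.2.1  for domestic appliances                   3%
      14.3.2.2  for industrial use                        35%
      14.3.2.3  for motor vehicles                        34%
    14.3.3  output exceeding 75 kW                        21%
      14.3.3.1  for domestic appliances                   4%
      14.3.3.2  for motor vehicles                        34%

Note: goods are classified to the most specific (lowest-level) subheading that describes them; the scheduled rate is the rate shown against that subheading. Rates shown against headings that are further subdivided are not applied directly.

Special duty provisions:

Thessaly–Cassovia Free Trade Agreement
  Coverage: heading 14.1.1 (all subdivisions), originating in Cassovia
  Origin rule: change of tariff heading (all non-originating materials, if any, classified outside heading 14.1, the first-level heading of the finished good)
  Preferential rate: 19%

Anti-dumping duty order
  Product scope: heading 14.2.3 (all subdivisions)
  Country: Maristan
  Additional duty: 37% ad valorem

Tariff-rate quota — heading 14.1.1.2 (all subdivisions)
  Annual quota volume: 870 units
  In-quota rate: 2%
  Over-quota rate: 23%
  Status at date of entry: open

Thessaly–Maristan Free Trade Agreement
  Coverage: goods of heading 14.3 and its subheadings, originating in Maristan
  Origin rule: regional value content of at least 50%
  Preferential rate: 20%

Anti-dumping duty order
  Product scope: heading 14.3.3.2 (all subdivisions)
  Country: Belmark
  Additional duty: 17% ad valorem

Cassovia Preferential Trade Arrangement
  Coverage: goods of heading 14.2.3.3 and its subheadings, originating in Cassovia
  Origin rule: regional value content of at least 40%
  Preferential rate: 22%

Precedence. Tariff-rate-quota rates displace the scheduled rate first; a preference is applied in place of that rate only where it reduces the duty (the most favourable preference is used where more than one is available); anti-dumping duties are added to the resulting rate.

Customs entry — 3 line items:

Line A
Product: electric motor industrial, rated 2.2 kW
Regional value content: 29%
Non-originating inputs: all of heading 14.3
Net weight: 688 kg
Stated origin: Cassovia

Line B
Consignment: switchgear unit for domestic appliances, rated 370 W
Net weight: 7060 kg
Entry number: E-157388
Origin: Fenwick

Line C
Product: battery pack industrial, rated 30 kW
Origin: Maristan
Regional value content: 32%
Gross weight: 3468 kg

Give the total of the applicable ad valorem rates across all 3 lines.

95%

Line A: electric motor → 14.2; rated 2.2 kW → 14.2.3; industrial → 14.2.3.2. Scheduled 22%. Cassovia agreement on 14.1.1: 14.2.3.2 not covered; Cassovia agreement on 14.2.3.3: 14.2.3.2 not covered. → 22%.
Line B: switchgear unit → 14.1; rated 370 W → 14.1.2; for domestic appliances → 14.1.2.2. Scheduled 38%. No special measure applies. → 38%.
Line C: battery pack → 14.3; rated 30 kW → 14.3.2; industrial → 14.3.2.2. Scheduled 35%. Maristan agreement on 14.3: RVC < 50%. → 35%.
Sum: 22% + 38% + 35% = 95%.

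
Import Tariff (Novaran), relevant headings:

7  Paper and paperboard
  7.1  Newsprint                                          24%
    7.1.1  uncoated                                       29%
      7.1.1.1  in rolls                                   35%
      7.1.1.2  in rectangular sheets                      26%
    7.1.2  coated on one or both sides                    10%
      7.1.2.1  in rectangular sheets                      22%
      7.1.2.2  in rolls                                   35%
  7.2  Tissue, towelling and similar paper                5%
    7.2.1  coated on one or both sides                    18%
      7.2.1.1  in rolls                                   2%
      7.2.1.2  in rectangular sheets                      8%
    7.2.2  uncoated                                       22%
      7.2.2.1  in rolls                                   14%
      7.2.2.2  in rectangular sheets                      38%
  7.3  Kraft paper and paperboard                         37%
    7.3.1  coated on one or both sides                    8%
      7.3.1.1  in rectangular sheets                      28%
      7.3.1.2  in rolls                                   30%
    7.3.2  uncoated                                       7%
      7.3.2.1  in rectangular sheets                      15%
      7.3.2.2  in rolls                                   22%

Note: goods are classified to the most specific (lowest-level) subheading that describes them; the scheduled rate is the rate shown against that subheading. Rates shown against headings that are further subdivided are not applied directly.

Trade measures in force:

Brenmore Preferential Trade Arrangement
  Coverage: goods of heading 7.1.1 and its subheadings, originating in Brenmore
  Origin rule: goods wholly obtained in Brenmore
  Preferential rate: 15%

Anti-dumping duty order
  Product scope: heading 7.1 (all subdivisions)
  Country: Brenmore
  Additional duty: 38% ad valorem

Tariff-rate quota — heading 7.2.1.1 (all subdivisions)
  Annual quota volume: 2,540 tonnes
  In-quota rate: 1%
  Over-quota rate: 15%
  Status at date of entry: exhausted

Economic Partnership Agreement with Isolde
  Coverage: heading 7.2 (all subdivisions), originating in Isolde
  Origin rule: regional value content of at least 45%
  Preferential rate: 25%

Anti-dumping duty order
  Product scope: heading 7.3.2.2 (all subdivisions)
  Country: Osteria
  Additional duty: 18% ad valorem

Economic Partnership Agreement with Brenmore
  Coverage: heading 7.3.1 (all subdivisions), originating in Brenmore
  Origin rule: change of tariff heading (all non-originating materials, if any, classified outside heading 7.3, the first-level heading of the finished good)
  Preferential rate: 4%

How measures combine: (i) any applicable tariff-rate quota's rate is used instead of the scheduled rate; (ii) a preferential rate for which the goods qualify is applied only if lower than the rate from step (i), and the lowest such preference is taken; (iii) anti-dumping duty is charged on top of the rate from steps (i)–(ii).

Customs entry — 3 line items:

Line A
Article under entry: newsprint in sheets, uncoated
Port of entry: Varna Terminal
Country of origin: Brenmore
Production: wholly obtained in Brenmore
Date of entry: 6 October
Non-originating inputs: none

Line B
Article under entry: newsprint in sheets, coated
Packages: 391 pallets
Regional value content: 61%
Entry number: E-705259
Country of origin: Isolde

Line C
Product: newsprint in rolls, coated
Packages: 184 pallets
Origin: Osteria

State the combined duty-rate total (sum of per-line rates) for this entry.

Line A: newsprint → 7.1; uncoated → 7.1.1; in sheets → 7.1.1.2. Scheduled 26%. Brenmore agreement on 7.1.1: wholly obtained → 15% available; Brenmore agreement on 7.3.1: 7.1.1.2 not covered; preferential 15%; anti-dumping (Brenmore, 7.1): +38%; total 15% + 38% = 53%. → 53%.
Line B: newsprint → 7.1; coated → 7.1.2; in sheets → 7.1.2.1. Scheduled 22%. Isolde agreement on 7.2: 7.1.2.1 not covered. → 22%.
Line C: newsprint → 7.1; coated → 7.1.2; in rolls → 7.1.2.2. Scheduled 35%. No special measure applies. → 35%.
Sum: 53% + 22% + 35% = 110%.

110%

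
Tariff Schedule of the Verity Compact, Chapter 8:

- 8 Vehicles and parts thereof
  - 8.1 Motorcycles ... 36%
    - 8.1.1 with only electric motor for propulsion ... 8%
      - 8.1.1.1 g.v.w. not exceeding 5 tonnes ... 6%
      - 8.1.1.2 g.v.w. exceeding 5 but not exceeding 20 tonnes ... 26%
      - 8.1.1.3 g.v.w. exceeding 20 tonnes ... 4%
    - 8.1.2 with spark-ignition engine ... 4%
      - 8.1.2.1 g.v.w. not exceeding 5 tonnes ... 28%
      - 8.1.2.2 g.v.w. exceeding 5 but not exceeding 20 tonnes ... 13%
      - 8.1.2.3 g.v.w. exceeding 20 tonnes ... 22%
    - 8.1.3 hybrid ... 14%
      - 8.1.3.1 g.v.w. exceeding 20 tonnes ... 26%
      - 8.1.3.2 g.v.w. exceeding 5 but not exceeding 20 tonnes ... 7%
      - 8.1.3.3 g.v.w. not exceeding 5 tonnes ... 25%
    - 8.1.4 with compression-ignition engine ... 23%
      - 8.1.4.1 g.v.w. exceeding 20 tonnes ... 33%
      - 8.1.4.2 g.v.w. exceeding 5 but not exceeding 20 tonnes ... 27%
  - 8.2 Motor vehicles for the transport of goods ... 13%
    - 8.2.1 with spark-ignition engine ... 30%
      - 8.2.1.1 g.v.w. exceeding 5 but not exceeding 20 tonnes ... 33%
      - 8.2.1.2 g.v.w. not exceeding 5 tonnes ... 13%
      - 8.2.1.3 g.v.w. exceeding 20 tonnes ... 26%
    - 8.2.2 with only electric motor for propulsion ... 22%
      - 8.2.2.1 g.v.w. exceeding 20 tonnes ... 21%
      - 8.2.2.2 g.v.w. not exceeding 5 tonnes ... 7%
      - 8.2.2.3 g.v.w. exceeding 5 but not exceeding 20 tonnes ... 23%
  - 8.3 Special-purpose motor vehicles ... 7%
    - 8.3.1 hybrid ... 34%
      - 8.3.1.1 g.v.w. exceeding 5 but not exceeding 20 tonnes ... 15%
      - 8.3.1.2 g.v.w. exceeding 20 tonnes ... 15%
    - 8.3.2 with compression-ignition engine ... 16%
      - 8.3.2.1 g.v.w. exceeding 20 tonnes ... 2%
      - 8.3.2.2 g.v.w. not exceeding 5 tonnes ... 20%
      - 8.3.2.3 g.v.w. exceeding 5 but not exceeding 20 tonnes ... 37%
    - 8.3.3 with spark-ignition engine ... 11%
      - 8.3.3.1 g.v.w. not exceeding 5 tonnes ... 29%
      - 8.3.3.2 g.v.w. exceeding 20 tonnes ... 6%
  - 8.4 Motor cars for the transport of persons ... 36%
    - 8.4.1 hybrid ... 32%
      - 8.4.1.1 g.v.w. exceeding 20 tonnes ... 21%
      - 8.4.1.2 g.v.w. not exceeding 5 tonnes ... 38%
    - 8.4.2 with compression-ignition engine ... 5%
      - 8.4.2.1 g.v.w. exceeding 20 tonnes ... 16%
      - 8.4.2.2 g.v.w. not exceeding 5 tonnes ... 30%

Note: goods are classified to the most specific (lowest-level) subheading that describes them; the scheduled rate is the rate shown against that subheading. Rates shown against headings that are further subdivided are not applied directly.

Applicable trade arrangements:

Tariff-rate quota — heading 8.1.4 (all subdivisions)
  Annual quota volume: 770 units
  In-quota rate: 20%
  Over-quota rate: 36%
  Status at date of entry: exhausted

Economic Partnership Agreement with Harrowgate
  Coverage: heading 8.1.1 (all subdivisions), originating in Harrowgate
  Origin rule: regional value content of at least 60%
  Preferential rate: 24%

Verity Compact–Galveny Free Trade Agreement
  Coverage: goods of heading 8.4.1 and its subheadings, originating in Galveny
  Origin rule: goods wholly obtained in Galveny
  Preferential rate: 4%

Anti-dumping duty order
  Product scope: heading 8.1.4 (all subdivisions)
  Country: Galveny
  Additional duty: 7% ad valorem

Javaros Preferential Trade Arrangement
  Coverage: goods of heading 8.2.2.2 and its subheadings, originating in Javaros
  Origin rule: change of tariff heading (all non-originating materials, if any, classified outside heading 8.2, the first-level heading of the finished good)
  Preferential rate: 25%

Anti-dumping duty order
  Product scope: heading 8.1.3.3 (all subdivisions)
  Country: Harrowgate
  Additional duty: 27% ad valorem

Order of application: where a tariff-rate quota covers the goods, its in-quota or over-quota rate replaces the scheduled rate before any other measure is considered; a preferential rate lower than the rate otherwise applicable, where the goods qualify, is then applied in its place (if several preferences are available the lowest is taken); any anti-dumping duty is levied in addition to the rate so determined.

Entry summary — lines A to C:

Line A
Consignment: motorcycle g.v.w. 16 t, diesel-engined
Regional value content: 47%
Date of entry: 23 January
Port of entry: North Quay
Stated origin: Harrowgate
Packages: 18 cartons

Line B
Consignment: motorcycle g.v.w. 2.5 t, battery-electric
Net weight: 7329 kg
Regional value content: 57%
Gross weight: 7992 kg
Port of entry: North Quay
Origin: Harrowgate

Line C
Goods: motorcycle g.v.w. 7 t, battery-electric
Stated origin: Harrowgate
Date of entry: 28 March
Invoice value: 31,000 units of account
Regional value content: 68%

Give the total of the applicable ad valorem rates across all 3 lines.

66%

Line A: motorcycle → 8.1; diesel-engined → 8.1.4; g.v.w. 16 t → 8.1.4.2. Scheduled 27%. quota on 8.1.4 exhausted → over-quota 36%; Harrowgate agreement on 8.1.1: 8.1.4.2 not covered. → 36%.
Line B: motorcycle → 8.1; battery-electric → 8.1.1; g.v.w. 2.5 t → 8.1.1.1. Scheduled 6%. Harrowgate agreement on 8.1.1: RVC < 60%. → 6%.
Line C: motorcycle → 8.1; battery-electric → 8.1.1; g.v.w. 7 t → 8.1.1.2. Scheduled 26%. Harrowgate agreement on 8.1.1: RVC ≥ 60% → 24% available; preferential 24%. → 24%.
Sum: 36% + 6% + 24% = 66%.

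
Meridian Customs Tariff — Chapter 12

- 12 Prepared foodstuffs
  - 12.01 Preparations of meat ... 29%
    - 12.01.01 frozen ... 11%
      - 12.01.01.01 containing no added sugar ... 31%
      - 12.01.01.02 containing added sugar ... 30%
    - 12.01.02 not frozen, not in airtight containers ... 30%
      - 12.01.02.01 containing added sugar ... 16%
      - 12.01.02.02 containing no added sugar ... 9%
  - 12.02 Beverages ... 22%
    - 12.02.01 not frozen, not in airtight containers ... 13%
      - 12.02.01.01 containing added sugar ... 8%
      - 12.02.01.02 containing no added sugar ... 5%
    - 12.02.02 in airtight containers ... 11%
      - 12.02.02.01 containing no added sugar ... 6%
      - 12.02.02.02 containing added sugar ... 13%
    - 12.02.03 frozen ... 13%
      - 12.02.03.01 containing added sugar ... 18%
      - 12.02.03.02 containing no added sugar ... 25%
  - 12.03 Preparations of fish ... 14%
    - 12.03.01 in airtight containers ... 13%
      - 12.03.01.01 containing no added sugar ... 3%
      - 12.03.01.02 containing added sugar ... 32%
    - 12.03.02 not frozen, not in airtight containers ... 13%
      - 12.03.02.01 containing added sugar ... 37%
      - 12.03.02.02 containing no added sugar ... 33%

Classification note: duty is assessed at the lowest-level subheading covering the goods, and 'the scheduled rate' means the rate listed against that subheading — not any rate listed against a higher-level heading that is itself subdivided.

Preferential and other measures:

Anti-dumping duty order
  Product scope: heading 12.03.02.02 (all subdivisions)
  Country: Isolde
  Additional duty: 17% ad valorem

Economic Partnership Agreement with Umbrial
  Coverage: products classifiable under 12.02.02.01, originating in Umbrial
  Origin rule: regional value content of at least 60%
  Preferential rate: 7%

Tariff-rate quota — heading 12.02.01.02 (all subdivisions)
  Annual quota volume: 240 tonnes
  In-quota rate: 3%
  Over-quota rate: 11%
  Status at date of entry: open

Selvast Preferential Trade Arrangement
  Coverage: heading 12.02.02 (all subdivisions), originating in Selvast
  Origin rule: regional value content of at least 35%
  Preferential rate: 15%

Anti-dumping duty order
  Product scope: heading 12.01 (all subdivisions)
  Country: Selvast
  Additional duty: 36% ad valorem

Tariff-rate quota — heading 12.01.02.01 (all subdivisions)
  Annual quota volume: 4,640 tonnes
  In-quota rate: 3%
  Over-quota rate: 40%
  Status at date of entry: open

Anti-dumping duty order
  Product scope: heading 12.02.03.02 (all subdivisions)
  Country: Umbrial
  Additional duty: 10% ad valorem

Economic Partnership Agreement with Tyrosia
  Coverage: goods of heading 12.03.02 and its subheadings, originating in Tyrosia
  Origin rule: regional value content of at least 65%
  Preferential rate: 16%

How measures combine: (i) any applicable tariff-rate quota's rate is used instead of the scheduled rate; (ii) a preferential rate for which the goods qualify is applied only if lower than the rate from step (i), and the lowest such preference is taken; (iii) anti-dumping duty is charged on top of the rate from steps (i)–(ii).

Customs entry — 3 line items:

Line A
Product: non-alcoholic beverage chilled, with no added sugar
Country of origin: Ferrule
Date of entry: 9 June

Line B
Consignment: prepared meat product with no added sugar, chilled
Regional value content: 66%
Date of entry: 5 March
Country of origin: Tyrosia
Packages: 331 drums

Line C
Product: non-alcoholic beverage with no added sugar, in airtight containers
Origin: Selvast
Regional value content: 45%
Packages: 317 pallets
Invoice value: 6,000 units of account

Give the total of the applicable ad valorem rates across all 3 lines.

Line A: non-alcoholic beverage → 12.02; chilled → 12.02.01; with no added sugar → 12.02.01.02. Scheduled 5%. quota on 12.02.01.02 open → in-quota 3%. → 3%.
Line B: prepared meat product → 12.01; chilled → 12.01.02; with no added sugar → 12.01.02.02. Scheduled 9%. Tyrosia agreement on 12.03.02: 12.01.02.02 not covered. → 9%.
Line C: non-alcoholic beverage → 12.02; in airtight containers → 12.02.02; with no added sugar → 12.02.02.01. Scheduled 6%. Selvast agreement on 12.02.02: RVC ≥ 35% → 15% available; preference 15% not lower than 6% → no reduction. → 6%.
Sum: 3% + 9% + 6% = 18%.

18%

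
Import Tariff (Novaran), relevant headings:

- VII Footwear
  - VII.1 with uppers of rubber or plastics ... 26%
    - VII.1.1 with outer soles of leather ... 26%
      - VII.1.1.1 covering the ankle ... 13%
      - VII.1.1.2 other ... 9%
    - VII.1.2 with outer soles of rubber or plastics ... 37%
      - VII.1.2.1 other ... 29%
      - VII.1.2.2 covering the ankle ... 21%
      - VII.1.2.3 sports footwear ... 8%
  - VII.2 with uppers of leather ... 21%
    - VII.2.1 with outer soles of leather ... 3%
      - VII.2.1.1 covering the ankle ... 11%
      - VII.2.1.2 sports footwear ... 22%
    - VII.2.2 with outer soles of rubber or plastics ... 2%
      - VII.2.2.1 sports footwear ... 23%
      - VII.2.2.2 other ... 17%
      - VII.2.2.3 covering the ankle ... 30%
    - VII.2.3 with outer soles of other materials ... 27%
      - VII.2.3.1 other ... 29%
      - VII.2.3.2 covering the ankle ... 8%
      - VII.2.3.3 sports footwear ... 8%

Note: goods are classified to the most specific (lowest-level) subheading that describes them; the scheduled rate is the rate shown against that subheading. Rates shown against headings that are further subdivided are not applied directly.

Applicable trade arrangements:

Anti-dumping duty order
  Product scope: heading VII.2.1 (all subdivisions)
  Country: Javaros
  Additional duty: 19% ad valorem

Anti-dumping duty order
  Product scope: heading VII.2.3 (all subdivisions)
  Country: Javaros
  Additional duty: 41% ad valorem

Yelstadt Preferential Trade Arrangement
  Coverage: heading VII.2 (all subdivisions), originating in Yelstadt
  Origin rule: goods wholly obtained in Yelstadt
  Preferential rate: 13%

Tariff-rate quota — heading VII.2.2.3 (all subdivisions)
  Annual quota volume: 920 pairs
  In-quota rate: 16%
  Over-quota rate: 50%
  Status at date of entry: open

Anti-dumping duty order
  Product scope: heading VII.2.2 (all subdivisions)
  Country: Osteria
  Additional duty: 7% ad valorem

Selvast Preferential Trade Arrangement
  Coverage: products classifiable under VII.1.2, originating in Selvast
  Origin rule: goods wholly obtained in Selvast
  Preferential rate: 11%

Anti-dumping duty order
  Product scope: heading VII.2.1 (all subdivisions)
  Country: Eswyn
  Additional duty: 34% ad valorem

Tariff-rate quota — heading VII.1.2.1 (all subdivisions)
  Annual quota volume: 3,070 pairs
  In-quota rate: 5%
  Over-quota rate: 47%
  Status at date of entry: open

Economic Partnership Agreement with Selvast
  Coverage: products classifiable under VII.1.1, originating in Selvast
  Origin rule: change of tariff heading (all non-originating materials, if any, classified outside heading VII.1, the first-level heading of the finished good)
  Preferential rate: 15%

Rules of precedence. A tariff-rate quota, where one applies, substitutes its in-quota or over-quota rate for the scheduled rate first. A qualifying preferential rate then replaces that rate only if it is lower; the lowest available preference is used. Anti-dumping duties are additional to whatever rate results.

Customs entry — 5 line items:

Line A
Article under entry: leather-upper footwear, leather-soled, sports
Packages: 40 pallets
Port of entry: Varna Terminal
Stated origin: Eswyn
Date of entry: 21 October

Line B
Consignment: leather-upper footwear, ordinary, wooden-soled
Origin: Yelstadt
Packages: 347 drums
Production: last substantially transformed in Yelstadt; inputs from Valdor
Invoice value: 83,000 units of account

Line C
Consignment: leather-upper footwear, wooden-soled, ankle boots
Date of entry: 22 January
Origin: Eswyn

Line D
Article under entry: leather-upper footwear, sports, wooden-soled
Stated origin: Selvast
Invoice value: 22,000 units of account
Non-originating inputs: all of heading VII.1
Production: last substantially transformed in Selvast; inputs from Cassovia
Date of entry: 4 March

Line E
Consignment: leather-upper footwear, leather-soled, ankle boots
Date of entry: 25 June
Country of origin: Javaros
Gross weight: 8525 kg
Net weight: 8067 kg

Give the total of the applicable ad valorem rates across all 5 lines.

Line A: leather-upper → VII.2; leather-soled → VII.2.1; sports → VII.2.1.2. Scheduled 22%. anti-dumping (Eswyn, VII.2.1): +34%; total 22% + 34% = 56%. → 56%.
Line B: leather-upper → VII.2; wooden-soled → VII.2.3; ordinary → VII.2.3.1. Scheduled 29%. Yelstadt agreement on VII.2: not wholly obtained. → 29%.
Line C: leather-upper → VII.2; wooden-soled → VII.2.3; ankle boots → VII.2.3.2. Scheduled 8%. No special measure applies. → 8%.
Line D: leather-upper → VII.2; wooden-soled → VII.2.3; sports → VII.2.3.3. Scheduled 8%. Selvast agreement on VII.1.2: VII.2.3.3 not covered; Selvast agreement on VII.1.1: VII.2.3.3 not covered. → 8%.
Line E: leather-upper → VII.2; leather-soled → VII.2.1; ankle boots → VII.2.1.1. Scheduled 11%. anti-dumping (Javaros, VII.2.1): +19%; total 11% + 19% = 30%. → 30%.
Sum: 56% + 29% + 8% + 8% + 30% = 131%.

131%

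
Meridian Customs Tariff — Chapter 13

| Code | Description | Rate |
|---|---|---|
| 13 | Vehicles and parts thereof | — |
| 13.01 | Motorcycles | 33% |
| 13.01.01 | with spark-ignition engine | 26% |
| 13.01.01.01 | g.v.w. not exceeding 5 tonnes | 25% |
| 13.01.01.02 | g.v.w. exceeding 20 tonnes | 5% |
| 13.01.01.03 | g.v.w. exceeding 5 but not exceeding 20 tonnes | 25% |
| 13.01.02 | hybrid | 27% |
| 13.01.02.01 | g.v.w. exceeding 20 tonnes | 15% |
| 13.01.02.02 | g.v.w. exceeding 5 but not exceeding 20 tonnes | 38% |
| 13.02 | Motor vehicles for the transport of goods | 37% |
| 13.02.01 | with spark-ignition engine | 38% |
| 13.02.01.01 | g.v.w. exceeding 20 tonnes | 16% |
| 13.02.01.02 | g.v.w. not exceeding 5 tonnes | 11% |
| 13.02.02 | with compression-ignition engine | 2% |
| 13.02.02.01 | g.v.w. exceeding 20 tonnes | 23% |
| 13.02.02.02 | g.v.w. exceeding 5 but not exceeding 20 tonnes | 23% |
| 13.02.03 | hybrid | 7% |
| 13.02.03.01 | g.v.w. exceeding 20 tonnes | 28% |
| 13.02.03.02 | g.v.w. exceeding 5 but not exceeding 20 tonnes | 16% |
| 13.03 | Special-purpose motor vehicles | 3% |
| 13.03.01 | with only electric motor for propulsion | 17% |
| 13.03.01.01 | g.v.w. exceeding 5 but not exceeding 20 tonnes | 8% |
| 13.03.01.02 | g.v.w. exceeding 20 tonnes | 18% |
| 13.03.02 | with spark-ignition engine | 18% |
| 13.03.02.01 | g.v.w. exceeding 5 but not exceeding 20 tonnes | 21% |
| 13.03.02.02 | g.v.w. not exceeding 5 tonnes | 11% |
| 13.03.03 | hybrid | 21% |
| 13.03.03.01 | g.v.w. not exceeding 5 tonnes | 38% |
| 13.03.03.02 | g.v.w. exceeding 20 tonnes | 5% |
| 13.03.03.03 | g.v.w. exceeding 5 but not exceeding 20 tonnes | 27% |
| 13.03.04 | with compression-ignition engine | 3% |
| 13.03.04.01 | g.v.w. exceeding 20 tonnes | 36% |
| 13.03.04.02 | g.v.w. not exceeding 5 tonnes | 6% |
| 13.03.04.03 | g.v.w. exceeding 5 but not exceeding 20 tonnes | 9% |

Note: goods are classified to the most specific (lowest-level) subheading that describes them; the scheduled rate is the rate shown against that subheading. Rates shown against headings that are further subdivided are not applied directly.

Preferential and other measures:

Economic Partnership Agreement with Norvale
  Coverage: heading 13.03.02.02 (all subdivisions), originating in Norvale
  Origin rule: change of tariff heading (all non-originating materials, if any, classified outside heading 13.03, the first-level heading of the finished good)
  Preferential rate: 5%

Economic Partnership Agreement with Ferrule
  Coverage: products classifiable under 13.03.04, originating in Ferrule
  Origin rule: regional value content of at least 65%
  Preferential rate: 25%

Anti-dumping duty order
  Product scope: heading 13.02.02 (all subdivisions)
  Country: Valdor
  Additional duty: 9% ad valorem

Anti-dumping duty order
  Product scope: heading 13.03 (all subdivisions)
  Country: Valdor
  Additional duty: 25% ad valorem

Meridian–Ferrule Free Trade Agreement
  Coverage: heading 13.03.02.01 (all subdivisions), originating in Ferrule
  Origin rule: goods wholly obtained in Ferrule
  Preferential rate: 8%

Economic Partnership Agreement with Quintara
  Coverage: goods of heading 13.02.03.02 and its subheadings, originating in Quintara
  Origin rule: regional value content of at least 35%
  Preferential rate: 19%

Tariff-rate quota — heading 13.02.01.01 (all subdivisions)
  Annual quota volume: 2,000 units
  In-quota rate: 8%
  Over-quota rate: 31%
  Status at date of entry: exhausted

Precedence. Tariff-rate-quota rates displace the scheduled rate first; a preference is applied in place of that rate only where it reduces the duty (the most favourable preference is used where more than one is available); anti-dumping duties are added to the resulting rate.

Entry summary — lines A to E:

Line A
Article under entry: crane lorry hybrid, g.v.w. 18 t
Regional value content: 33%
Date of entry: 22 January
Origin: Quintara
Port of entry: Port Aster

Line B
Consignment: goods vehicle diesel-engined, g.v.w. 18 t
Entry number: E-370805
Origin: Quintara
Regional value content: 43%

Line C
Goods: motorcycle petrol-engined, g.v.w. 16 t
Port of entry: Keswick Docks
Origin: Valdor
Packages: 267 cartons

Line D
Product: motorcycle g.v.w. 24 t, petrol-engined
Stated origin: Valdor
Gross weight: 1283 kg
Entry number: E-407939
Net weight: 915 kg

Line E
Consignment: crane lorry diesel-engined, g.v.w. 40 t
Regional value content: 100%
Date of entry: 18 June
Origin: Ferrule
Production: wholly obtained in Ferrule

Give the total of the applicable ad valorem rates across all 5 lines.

105%

Line A: crane lorry → 13.03; hybrid → 13.03.03; g.v.w. 18 t → 13.03.03.03. Scheduled 27%. Quintara agreement on 13.02.03.02: 13.03.03.03 not covered. → 27%.
Line B: goods vehicle → 13.02; diesel-engined → 13.02.02; g.v.w. 18 t → 13.02.02.02. Scheduled 23%. Quintara agreement on 13.02.03.02: 13.02.02.02 not covered. → 23%.
Line C: motorcycle → 13.01; petrol-engined → 13.01.01; g.v.w. 16 t → 13.01.01.03. Scheduled 25%. No special measure applies. → 25%.
Line D: motorcycle → 13.01; petrol-engined → 13.01.01; g.v.w. 24 t → 13.01.01.02. Scheduled 5%. No special measure applies. → 5%.
Line E: crane lorry → 13.03; diesel-engined → 13.03.04; g.v.w. 40 t → 13.03.04.01. Scheduled 36%. Ferrule agreement on 13.03.04: RVC ≥ 65% → 25% available; Ferrule agreement on 13.03.02.01: 13.03.04.01 not covered; preferential 25%. → 25%.
Sum: 27% + 23% + 25% + 5% + 25% = 105%.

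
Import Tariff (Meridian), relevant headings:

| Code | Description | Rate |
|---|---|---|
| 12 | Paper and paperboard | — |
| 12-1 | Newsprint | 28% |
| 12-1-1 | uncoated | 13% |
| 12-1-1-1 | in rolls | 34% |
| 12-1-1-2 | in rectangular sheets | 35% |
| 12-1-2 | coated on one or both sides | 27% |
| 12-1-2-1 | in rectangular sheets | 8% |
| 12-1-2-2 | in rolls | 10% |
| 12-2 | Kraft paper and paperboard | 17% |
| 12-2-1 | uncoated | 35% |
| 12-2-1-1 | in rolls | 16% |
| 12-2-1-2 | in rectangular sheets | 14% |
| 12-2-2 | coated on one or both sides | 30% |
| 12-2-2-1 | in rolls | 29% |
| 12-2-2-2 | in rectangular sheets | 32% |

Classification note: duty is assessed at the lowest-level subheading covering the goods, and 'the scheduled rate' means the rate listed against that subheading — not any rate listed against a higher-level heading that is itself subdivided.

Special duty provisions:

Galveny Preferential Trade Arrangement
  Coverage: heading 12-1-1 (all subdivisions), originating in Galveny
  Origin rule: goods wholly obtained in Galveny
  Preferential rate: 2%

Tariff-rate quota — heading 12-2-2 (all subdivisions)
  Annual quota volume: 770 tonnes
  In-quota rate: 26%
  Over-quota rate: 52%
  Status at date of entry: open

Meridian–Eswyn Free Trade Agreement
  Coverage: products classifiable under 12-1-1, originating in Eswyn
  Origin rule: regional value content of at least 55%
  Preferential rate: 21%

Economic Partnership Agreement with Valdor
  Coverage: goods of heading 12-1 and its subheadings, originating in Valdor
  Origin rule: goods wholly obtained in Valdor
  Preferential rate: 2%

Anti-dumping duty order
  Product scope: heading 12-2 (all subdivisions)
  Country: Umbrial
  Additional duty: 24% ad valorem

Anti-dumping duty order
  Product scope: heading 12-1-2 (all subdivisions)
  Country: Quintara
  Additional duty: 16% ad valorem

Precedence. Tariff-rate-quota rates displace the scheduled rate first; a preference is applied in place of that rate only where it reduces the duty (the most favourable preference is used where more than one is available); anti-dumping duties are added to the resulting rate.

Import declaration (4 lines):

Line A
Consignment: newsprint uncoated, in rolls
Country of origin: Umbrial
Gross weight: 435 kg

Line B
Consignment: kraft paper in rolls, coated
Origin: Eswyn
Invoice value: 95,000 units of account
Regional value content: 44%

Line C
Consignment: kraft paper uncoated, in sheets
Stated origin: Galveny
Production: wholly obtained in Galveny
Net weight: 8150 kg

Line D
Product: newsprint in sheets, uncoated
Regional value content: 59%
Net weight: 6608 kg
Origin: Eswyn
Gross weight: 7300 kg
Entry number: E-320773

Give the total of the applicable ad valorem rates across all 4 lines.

Line A: newsprint → 12-1; uncoated → 12-1-1; in rolls → 12-1-1-1. Scheduled 34%. No special measure applies. → 34%.
Line B: kraft paper → 12-2; coated → 12-2-2; in rolls → 12-2-2-1. Scheduled 29%. quota on 12-2-2 open → in-quota 26%; Eswyn agreement on 12-1-1: 12-2-2-1 not covered. → 26%.
Line C: kraft paper → 12-2; uncoated → 12-2-1; in sheets → 12-2-1-2. Scheduled 14%. Galveny agreement on 12-1-1: 12-2-1-2 not covered. → 14%.
Line D: newsprint → 12-1; uncoated → 12-1-1; in sheets → 12-1-1-2. Scheduled 35%. Eswyn agreement on 12-1-1: RVC ≥ 55% → 21% available; preferential 21%. → 21%.
Sum: 34% + 26% + 14% + 21% = 95%.

95%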